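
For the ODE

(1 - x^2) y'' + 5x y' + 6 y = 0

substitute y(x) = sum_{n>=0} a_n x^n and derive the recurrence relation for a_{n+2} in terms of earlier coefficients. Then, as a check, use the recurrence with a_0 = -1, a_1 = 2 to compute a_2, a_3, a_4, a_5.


Substitute y = sum_n a_n x^n.
(1 - 1 x^2) y'' contributes (n+2)(n+1) a_{n+2} - n(n-1) a_n at x^n.
5 x y'(x) contributes 5 n a_n at x^n.
6 y(x) contributes 6 a_n at x^n.
Matching x^n: (n+2)(n+1) a_{n+2} + (-n(n-1) + 5 n + 6) a_n = 0.
Thus a_{n+2} = (n(n-1) - 5 n - 6) / ((n+1)(n+2)) * a_n.

Check with a_0 = -1, a_1 = 2 (apply the recurrence for n = 0, 1, 2, 3): a_0 = -1, a_1 = 2, a_2 = 3, a_3 = -11/3, a_4 = -7/2, a_5 = 11/4.

a_(n+2) = (n(n-1) - 5 n - 6) / ((n+1)(n+2)) * a_n; check: a_0 = -1, a_1 = 2, a_2 = 3, a_3 = -11/3, a_4 = -7/2, a_5 = 11/4


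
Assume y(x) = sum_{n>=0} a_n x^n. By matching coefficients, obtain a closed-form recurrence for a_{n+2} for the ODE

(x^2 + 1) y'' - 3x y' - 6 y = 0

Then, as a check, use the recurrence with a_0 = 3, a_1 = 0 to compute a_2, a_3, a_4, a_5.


Substitute y = sum_n a_n x^n.
(1 + 1 x^2) y'' contributes (n+2)(n+1) a_{n+2} + n(n-1) a_n at x^n.
-3 x y'(x) contributes -3 n a_n at x^n.
-6 y(x) contributes -6 a_n at x^n.
Matching x^n: (n+2)(n+1) a_{n+2} + (n(n-1) - 3 n - 6) a_n = 0.
Thus a_{n+2} = (-n(n-1) + 3 n + 6) / ((n+1)(n+2)) * a_n.

Check with a_0 = 3, a_1 = 0 (apply the recurrence for n = 0, 1, 2, 3): a_0 = 3, a_1 = 0, a_2 = 9, a_3 = 0, a_4 = 15/2, a_5 = 0.

a_(n+2) = (-n(n-1) + 3 n + 6) / ((n+1)(n+2)) * a_n; check: a_0 = 3, a_1 = 0, a_2 = 9, a_3 = 0, a_4 = 15/2, a_5 = 0


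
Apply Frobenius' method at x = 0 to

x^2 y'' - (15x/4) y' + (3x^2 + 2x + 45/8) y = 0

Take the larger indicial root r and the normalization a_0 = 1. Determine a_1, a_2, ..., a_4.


Write in Frobenius form y'' + (p(x)/x) y' + (q(x)/x^2) y = 0:
  p(x) = -15/4,  q(x) = 3x^2 + 2x + 45/8.
Indicial equation: r(r-1) + (-15/4) r + (45/8) = 0 -> roots r_1 = 5/2, r_2 = 9/4.
Take r = r_1 = 5/2. Let y(x) = x^r sum_{n>=0} a_n x^n with a_0 = 1.
Substitute y = x^r sum a_n x^n and match x^{r+n}. The recurrence is
  D(n) a_n + 2 a_{n-1} + 3 a_{n-2} = 0,  where D(n) = (r+n)(r+n-1) + (-15/4)(r+n) + (45/8).
  a_n = [-2 a_{n-1} - 3 a_{n-2}] / D(n).
Since the indicial polynomial factors as (r - r_1)(r - r_2), D(n) = (r_1 + n - r_1)(r_1 + n - r_2) = n(n + 1/4).
Evaluating step by step (a_0 = 1):
  n = 1: D(1) = 1(1 + 1/4) = 5/4; numerator = -2(1) = -2; a_1 = (-2)/(5/4) = -8/5
  n = 2: D(2) = 2(2 + 1/4) = 9/2; numerator = -2(-8/5) - 3(1) = 1/5; a_2 = (1/5)/(9/2) = 2/45
  n = 3: D(3) = 3(3 + 1/4) = 39/4; numerator = -2(2/45) - 3(-8/5) = 212/45; a_3 = (212/45)/(39/4) = 848/1755
  n = 4: D(4) = 4(4 + 1/4) = 17; numerator = -2(848/1755) - 3(2/45) = -386/351; a_4 = (-386/351)/(17) = -386/5967

r = 5/2; a_0 = 1; a_1 = -8/5; a_2 = 2/45; a_3 = 848/1755; a_4 = -386/5967


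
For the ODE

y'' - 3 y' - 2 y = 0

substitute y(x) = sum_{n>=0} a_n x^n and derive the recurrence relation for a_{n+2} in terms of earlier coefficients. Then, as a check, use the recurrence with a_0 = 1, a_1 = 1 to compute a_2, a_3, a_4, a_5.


Substitute y = sum_n a_n x^n.
y''(x) has coefficient (n+2)(n+1) a_{n+2} at x^n;
-3 y'(x) has coefficient -3 (n+1) a_{n+1} at x^n;
-2 y(x) has coefficient -2 a_n at x^n.
Matching x^n: (n+2)(n+1) a_{n+2} - 3 (n+1) a_{n+1} - 2 a_n = 0.
Thus a_{n+2} = [3 (n+1) a_{n+1} + 2 a_n] / ((n+1)(n+2)).

Check with a_0 = 1, a_1 = 1 (apply the recurrence for n = 0, 1, 2, 3): a_0 = 1, a_1 = 1, a_2 = 5/2, a_3 = 17/6, a_4 = 61/24, a_5 = 217/120.

a_(n+2) = [3 (n+1) a_(n+1) + 2 a_n] / ((n+1)(n+2)); check: a_0 = 1, a_1 = 1, a_2 = 5/2, a_3 = 17/6, a_4 = 61/24, a_5 = 217/120


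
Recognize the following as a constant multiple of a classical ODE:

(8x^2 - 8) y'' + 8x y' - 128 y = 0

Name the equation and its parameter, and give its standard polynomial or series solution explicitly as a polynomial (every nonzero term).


All three coefficients share the factor -8; dividing through by -8 gives  (1 - x^2) y'' - x y' + 16 y = 0.
This matches the Chebyshev equation (1 - x^2) y'' - x y' + n^2 y = 0 (note the -x y' term, not -2x y') with n^2 = 16, so n = 4; the polynomial solution is T_4(x).
With y = sum_k a_k x^k, matching x^k gives (k+2)(k+1) a_{k+2} = (k^2 - n^2) a_k = (k - 4)(k + 4) a_k. The right side vanishes at k = 4, so the series with the parity of 4 terminates at degree 4.
Standard normalization: leading coefficient of T_n is 2^(n-1), so a_4 = 2^3 = 8. Work downward with a_k = (k+1)(k+2) a_{k+2} / ((k - 4)(k + 4)):
  a_2 = (3)(4)(8) / ((2 - 4)(2 + 4)) = 96/(-12) = -8
  a_0 = (1)(2)(-8) / ((0 - 4)(0 + 4)) = -16/(-16) = 1
Hence T_4(x) = 8 x^4 - 8 x^2 + 1.

T_4(x); series = 8 x^4 - 8 x^2 + 1


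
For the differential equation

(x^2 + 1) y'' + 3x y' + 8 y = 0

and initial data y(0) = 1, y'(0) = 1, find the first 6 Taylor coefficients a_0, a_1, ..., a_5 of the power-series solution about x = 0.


Ansatz: y(x) = sum_{n>=0} a_n x^n, so y'(x) = sum_{n>=1} n a_n x^(n-1) and y''(x) = sum_{n>=2} n(n-1) a_n x^(n-2).
Substitute into P(x) y'' + Q(x) y' + R(x) y = 0 with P(x) = x^2 + 1, Q(x) = 3x, R(x) = 8, and match powers of x.
Initial conditions: a_0 = 1, a_1 = 1.
Setting the coefficient of each power of x to zero and solving order by order (substituting the coefficients already found):
  x^0: 2 a_2 + 8 a_0 = 0  ->  2 a_2 = -8 a_0 = -8  ->  a_2 = -4
  x^1: 6 a_3 + 11 a_1 = 0  ->  6 a_3 = -11 a_1 = -11  ->  a_3 = -11/6
  x^2: 12 a_4 + 16 a_2 = 0  ->  12 a_4 = -16 a_2 = 64  ->  a_4 = 16/3
  x^3: 20 a_5 + 23 a_3 = 0  ->  20 a_5 = -23 a_3 = 253/6  ->  a_5 = 253/120
Truncated series: y(x) = 1 + x - 4 x^2 - (11/6) x^3 + (16/3) x^4 + (253/120) x^5 + O(x^6).

a_0 = 1; a_1 = 1; a_2 = -4; a_3 = -11/6; a_4 = 16/3; a_5 = 253/120


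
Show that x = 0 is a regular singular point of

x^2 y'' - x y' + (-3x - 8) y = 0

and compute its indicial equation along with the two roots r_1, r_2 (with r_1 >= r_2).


Divide by x^2 to reach normal form y'' + P_1(x) y' + P_2(x) y = 0 with P_1(x) = -1/x and P_2(x) = -3/x - 8/x^2.
x = 0 is a singular point because the y'-coefficient -1/x has a pole at x = 0 and the y-coefficient -3/x - 8/x^2 has a pole at x = 0.
It is a regular singular point because x P_1(x) = p(x) = -1 and x^2 P_2(x) = q(x) = -3x - 8 are polynomials, hence analytic at x = 0.
p(0) = -1,  q(0) = -8.
Indicial equation: r(r-1) + p(0) r + q(0) = 0, i.e. r^2 + (p(0) - 1) r + q(0) = 0, i.e. r^2 - 2 r - 8 = 0.
Discriminant: (-2)^2 - 4(-8) = 36, so r = (2 ± 6)/2.
Solving: r_1 = 4, r_2 = -2.

indicial: r^2 - 2 r - 8 = 0; roots r_1 = 4, r_2 = -2


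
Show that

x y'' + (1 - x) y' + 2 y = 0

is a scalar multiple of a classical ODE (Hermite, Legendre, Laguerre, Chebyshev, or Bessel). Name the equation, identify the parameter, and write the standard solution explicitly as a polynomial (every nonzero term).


The equation is already in a standard form:  x y'' + (1 - x) y' + 2 y = 0.
This matches the Laguerre equation x y'' + (1 - x) y' + n y = 0 with n = 2; the polynomial solution is L_2(x).
With y = sum_k a_k x^k, matching x^k gives (k+1)k a_{k+1} + (k+1) a_{k+1} - k a_k + n a_k = 0, i.e. (k+1)^2 a_{k+1} = (k - n) a_k = (k - 2) a_k. The right side vanishes at k = 2, so the series terminates at degree 2.
Standard normalization L_n(0) = 1 gives a_0 = 1. Work upward with a_{k+1} = (k - 2) a_k / (k+1)^2:
  a_1 = (0 - 2)(1) / 1^2 = -2/1 = -2
  a_2 = (1 - 2)(-2) / 2^2 = 2/4 = 1/2
Hence L_2(x) = x^2/2 - 2 x + 1.

L_2(x); series = x^2/2 - 2 x + 1


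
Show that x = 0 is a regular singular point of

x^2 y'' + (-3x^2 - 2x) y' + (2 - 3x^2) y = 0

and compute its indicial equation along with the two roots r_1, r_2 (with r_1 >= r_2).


Divide by x^2 to reach normal form y'' + P_1(x) y' + P_2(x) y = 0 with P_1(x) = -3 - 2/x and P_2(x) = -3 + 2/x^2.
x = 0 is a singular point because the y'-coefficient -3 - 2/x has a pole at x = 0 and the y-coefficient -3 + 2/x^2 has a pole at x = 0.
It is a regular singular point because x P_1(x) = p(x) = -3x - 2 and x^2 P_2(x) = q(x) = 2 - 3x^2 are polynomials, hence analytic at x = 0.
p(0) = -2,  q(0) = 2.
Indicial equation: r(r-1) + p(0) r + q(0) = 0, i.e. r^2 + (p(0) - 1) r + q(0) = 0, i.e. r^2 - 3 r + 2 = 0.
Discriminant: (-3)^2 - 4(2) = 1, so r = (3 ± 1)/2.
Solving: r_1 = 2, r_2 = 1.

indicial: r^2 - 3 r + 2 = 0; roots r_1 = 2, r_2 = 1


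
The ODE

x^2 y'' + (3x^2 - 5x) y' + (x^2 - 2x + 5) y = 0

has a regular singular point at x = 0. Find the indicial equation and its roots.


Divide by x^2 to reach normal form y'' + P_1(x) y' + P_2(x) y = 0 with P_1(x) = 3 - 5/x and P_2(x) = 1 - 2/x + 5/x^2.
x = 0 is a singular point because the y'-coefficient 3 - 5/x has a pole at x = 0 and the y-coefficient 1 - 2/x + 5/x^2 has a pole at x = 0.
It is a regular singular point because x P_1(x) = p(x) = 3x - 5 and x^2 P_2(x) = q(x) = x^2 - 2x + 5 are polynomials, hence analytic at x = 0.
p(0) = -5,  q(0) = 5.
Indicial equation: r(r-1) + p(0) r + q(0) = 0, i.e. r^2 + (p(0) - 1) r + q(0) = 0, i.e. r^2 - 6 r + 5 = 0.
Discriminant: (-6)^2 - 4(5) = 16, so r = (6 ± 4)/2.
Solving: r_1 = 5, r_2 = 1.

indicial: r^2 - 6 r + 5 = 0; roots r_1 = 5, r_2 = 1


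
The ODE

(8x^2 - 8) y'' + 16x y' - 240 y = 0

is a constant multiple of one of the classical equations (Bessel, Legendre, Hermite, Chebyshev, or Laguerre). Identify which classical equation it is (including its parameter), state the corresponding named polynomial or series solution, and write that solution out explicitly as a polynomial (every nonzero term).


All three coefficients share the factor -8; dividing through by -8 gives  (1 - x^2) y'' - 2x y' + 30 y = 0.
This matches the Legendre equation (1 - x^2) y'' - 2x y' + n(n+1) y = 0 (note the -2x y' term) with n(n+1) = 30, so n = 5; the polynomial solution is P_5(x).
With y = sum_k a_k x^k, matching x^k gives (k+2)(k+1) a_{k+2} = [k(k+1) - n(n+1)] a_k = (k - 5)(k + 6) a_k. The right side vanishes at k = 5, so the series with the parity of 5 terminates at degree 5.
Standard normalization (P_n(1) = 1): leading coefficient (2n)!/(2^n (n!)^2) = 3628800/(32*14400) = 63/8, so a_5 = 63/8. Work downward with a_k = (k+1)(k+2) a_{k+2} / ((k - 5)(k + 6)):
  a_3 = (4)(5)(63/8) / ((3 - 5)(3 + 6)) = (315/2)/(-18) = -35/4
  a_1 = (2)(3)(-35/4) / ((1 - 5)(1 + 6)) = (-105/2)/(-28) = 15/8
Hence P_5(x) = 63 x^5/8 - 35 x^3/4 + 15 x/8.

P_5(x); series = 63 x^5/8 - 35 x^3/4 + 15 x/8


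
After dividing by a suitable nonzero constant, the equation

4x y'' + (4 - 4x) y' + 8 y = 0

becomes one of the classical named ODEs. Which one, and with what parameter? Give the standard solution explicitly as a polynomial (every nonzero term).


All three coefficients share the factor 4; dividing through by 4 gives  x y'' + (1 - x) y' + 2 y = 0.
This matches the Laguerre equation x y'' + (1 - x) y' + n y = 0 with n = 2; the polynomial solution is L_2(x).
With y = sum_k a_k x^k, matching x^k gives (k+1)k a_{k+1} + (k+1) a_{k+1} - k a_k + n a_k = 0, i.e. (k+1)^2 a_{k+1} = (k - n) a_k = (k - 2) a_k. The right side vanishes at k = 2, so the series terminates at degree 2.
Standard normalization L_n(0) = 1 gives a_0 = 1. Work upward with a_{k+1} = (k - 2) a_k / (k+1)^2:
  a_1 = (0 - 2)(1) / 1^2 = -2/1 = -2
  a_2 = (1 - 2)(-2) / 2^2 = 2/4 = 1/2
Hence L_2(x) = x^2/2 - 2 x + 1.

L_2(x); series = x^2/2 - 2 x + 1


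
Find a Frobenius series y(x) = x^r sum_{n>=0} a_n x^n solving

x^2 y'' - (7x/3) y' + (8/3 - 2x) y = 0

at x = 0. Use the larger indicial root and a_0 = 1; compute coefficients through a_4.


Write in Frobenius form y'' + (p(x)/x) y' + (q(x)/x^2) y = 0:
  p(x) = -7/3,  q(x) = 8/3 - 2x.
Indicial equation: r(r-1) + (-7/3) r + (8/3) = 0 -> roots r_1 = 2, r_2 = 4/3.
Take r = r_1 = 2. Let y(x) = x^r sum_{n>=0} a_n x^n with a_0 = 1.
Substitute y = x^r sum a_n x^n and match x^{r+n}. The recurrence is
  D(n) a_n - 2 a_{n-1} = 0,  where D(n) = (r+n)(r+n-1) + (-7/3)(r+n) + (8/3).
  a_n = 2 / D(n) * a_{n-1}.
Since the indicial polynomial factors as (r - r_1)(r - r_2), D(n) = (r_1 + n - r_1)(r_1 + n - r_2) = n(n + 2/3).
Evaluating step by step (a_0 = 1):
  n = 1: D(1) = 1(1 + 2/3) = 5/3; numerator = 2(1) = 2; a_1 = (2)/(5/3) = 6/5
  n = 2: D(2) = 2(2 + 2/3) = 16/3; numerator = 2(6/5) = 12/5; a_2 = (12/5)/(16/3) = 9/20
  n = 3: D(3) = 3(3 + 2/3) = 11; numerator = 2(9/20) = 9/10; a_3 = (9/10)/(11) = 9/110
  n = 4: D(4) = 4(4 + 2/3) = 56/3; numerator = 2(9/110) = 9/55; a_4 = (9/55)/(56/3) = 27/3080

r = 2; a_0 = 1; a_1 = 6/5; a_2 = 9/20; a_3 = 9/110; a_4 = 27/3080


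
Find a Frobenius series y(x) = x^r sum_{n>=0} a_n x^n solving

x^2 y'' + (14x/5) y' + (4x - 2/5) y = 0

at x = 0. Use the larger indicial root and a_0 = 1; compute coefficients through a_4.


Write in Frobenius form y'' + (p(x)/x) y' + (q(x)/x^2) y = 0:
  p(x) = 14/5,  q(x) = 4x - 2/5.
Indicial equation: r(r-1) + (14/5) r + (-2/5) = 0 -> roots r_1 = 1/5, r_2 = -2.
Take r = r_1 = 1/5. Let y(x) = x^r sum_{n>=0} a_n x^n with a_0 = 1.
Substitute y = x^r sum a_n x^n and match x^{r+n}. The recurrence is
  D(n) a_n + 4 a_{n-1} = 0,  where D(n) = (r+n)(r+n-1) + (14/5)(r+n) + (-2/5).
  a_n = -4 / D(n) * a_{n-1}.
Since the indicial polynomial factors as (r - r_1)(r - r_2), D(n) = (r_1 + n - r_1)(r_1 + n - r_2) = n(n + 11/5).
Evaluating step by step (a_0 = 1):
  n = 1: D(1) = 1(1 + 11/5) = 16/5; numerator = -4(1) = -4; a_1 = (-4)/(16/5) = -5/4
  n = 2: D(2) = 2(2 + 11/5) = 42/5; numerator = -4(-5/4) = 5; a_2 = (5)/(42/5) = 25/42
  n = 3: D(3) = 3(3 + 11/5) = 78/5; numerator = -4(25/42) = -50/21; a_3 = (-50/21)/(78/5) = -125/819
  n = 4: D(4) = 4(4 + 11/5) = 124/5; numerator = -4(-125/819) = 500/819; a_4 = (500/819)/(124/5) = 625/25389

r = 1/5; a_0 = 1; a_1 = -5/4; a_2 = 25/42; a_3 = -125/819; a_4 = 625/25389


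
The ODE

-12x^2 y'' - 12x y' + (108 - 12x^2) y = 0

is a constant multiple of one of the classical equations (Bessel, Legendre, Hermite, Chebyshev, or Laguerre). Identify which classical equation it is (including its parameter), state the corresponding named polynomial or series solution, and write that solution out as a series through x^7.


All three coefficients share the factor -12; dividing through by -12 gives  x^2 y'' + x y' + (x^2 - 9) y = 0.
This matches the Bessel equation x^2 y'' + x y' + (x^2 - nu^2) y = 0 with nu^2 = 9, so nu = 3; the solution bounded at x = 0 is J_3(x).
Frobenius at x = 0: indicial roots ±nu; for r = nu the recurrence k(k + 2nu) c_k = -c_{k-2} gives the standard series J_nu(x) = sum_{k>=0} (-1)^k / (k! (k+nu)!) (x/2)^(2k+nu). Evaluate the first 3 terms:
  k = 0: (-1)^0 / (0! * 3! * 2^3) x^3 = 1/(1*6*8) x^3 = (1/48) x^3
  k = 1: (-1)^1 / (1! * 4! * 2^5) x^5 = -1/(1*24*32) x^5 = (-1/768) x^5
  k = 2: (-1)^2 / (2! * 5! * 2^7) x^7 = 1/(2*120*128) x^7 = (1/30720) x^7
Hence J_3(x) = x^7/30720 - x^5/768 + x^3/48 + ....

J_3(x); series = x^7/30720 - x^5/768 + x^3/48


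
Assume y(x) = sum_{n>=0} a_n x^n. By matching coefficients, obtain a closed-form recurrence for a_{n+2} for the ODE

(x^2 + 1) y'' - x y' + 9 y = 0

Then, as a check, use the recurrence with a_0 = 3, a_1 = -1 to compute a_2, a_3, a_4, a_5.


Substitute y = sum_n a_n x^n.
(1 + 1 x^2) y'' contributes (n+2)(n+1) a_{n+2} + n(n-1) a_n at x^n.
-x y'(x) contributes -n a_n at x^n.
9 y(x) contributes 9 a_n at x^n.
Matching x^n: (n+2)(n+1) a_{n+2} + (n(n-1) - n + 9) a_n = 0.
Thus a_{n+2} = (-n(n-1) + n - 9) / ((n+1)(n+2)) * a_n.

Check with a_0 = 3, a_1 = -1 (apply the recurrence for n = 0, 1, 2, 3): a_0 = 3, a_1 = -1, a_2 = -27/2, a_3 = 4/3, a_4 = 81/8, a_5 = -4/5.

a_(n+2) = (-n(n-1) + n - 9) / ((n+1)(n+2)) * a_n; check: a_0 = 3, a_1 = -1, a_2 = -27/2, a_3 = 4/3, a_4 = 81/8, a_5 = -4/5


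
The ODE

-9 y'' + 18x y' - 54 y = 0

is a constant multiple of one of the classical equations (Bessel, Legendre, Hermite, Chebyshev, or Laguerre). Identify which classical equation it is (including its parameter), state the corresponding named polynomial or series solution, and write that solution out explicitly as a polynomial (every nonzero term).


All three coefficients share the factor -9; dividing through by -9 gives  y'' - 2x y' + 6 y = 0.
This matches the Hermite equation y'' - 2x y' + 2n y = 0 with 2n = 6, so n = 3; the polynomial solution is H_3(x).
With y = sum_k a_k x^k, matching x^k gives (k+2)(k+1) a_{k+2} = 2(k - n) a_k = 2(k - 3) a_k. The right side vanishes at k = 3, so the series with the parity of 3 terminates at degree 3.
Standard normalization: leading coefficient of H_n is 2^n, so a_3 = 2^3 = 8. Work downward with a_k = (k+1)(k+2) a_{k+2} / (2(k - n)):
  a_1 = (2)(3)(8) / (2(1 - 3)) = 48/(-4) = -12
Hence H_3(x) = 8 x^3 - 12 x.

H_3(x); series = 8 x^3 - 12 x


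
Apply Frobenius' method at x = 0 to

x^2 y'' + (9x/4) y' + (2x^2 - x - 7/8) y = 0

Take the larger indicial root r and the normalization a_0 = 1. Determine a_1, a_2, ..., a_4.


Write in Frobenius form y'' + (p(x)/x) y' + (q(x)/x^2) y = 0:
  p(x) = 9/4,  q(x) = 2x^2 - x - 7/8.
Indicial equation: r(r-1) + (9/4) r + (-7/8) = 0 -> roots r_1 = 1/2, r_2 = -7/4.
Take r = r_1 = 1/2. Let y(x) = x^r sum_{n>=0} a_n x^n with a_0 = 1.
Substitute y = x^r sum a_n x^n and match x^{r+n}. The recurrence is
  D(n) a_n - 1 a_{n-1} + 2 a_{n-2} = 0,  where D(n) = (r+n)(r+n-1) + (9/4)(r+n) + (-7/8).
  a_n = [1 a_{n-1} - 2 a_{n-2}] / D(n).
Since the indicial polynomial factors as (r - r_1)(r - r_2), D(n) = (r_1 + n - r_1)(r_1 + n - r_2) = n(n + 9/4).
Evaluating step by step (a_0 = 1):
  n = 1: D(1) = 1(1 + 9/4) = 13/4; numerator = 1(1) = 1; a_1 = (1)/(13/4) = 4/13
  n = 2: D(2) = 2(2 + 9/4) = 17/2; numerator = 1(4/13) - 2(1) = -22/13; a_2 = (-22/13)/(17/2) = -44/221
  n = 3: D(3) = 3(3 + 9/4) = 63/4; numerator = 1(-44/221) - 2(4/13) = -180/221; a_3 = (-180/221)/(63/4) = -80/1547
  n = 4: D(4) = 4(4 + 9/4) = 25; numerator = 1(-80/1547) - 2(-44/221) = 536/1547; a_4 = (536/1547)/(25) = 536/38675

r = 1/2; a_0 = 1; a_1 = 4/13; a_2 = -44/221; a_3 = -80/1547; a_4 = 536/38675


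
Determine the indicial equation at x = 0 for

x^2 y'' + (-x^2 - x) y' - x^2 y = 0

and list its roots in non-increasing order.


Divide by x^2 to reach normal form y'' + P_1(x) y' + P_2(x) y = 0 with P_1(x) = -1 - 1/x and P_2(x) = -1.
x = 0 is a singular point because the y'-coefficient -1 - 1/x has a pole at x = 0.
It is a regular singular point because x P_1(x) = p(x) = -x - 1 and x^2 P_2(x) = q(x) = -x^2 are polynomials, hence analytic at x = 0.
p(0) = -1,  q(0) = 0.
Indicial equation: r(r-1) + p(0) r + q(0) = 0, i.e. r^2 + (p(0) - 1) r + q(0) = 0, i.e. r^2 - 2 r = 0.
Discriminant: (-2)^2 - 4(0) = 4, so r = (2 ± 2)/2.
Solving: r_1 = 2, r_2 = 0.

indicial: r^2 - 2 r = 0; roots r_1 = 2, r_2 = 0


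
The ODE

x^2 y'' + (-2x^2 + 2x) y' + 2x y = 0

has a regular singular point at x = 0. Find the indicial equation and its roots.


Divide by x^2 to reach normal form y'' + P_1(x) y' + P_2(x) y = 0 with P_1(x) = -2 + 2/x and P_2(x) = 2/x.
x = 0 is a singular point because the y'-coefficient -2 + 2/x has a pole at x = 0 and the y-coefficient 2/x has a pole at x = 0.
It is a regular singular point because x P_1(x) = p(x) = 2 - 2x and x^2 P_2(x) = q(x) = 2x are polynomials, hence analytic at x = 0.
p(0) = 2,  q(0) = 0.
Indicial equation: r(r-1) + p(0) r + q(0) = 0, i.e. r^2 + (p(0) - 1) r + q(0) = 0, i.e. r^2 + 1 r = 0.
Discriminant: (1)^2 - 4(0) = 1, so r = (-1 ± 1)/2.
Solving: r_1 = 0, r_2 = -1.

indicial: r^2 + 1 r = 0; roots r_1 = 0, r_2 = -1


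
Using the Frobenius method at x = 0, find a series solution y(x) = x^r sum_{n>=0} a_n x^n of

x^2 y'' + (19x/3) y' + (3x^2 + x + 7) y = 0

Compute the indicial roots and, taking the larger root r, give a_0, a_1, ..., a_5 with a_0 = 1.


Write in Frobenius form y'' + (p(x)/x) y' + (q(x)/x^2) y = 0:
  p(x) = 19/3,  q(x) = 3x^2 + x + 7.
Indicial equation: r(r-1) + (19/3) r + (7) = 0 -> roots r_1 = -7/3, r_2 = -3.
Take r = r_1 = -7/3. Let y(x) = x^r sum_{n>=0} a_n x^n with a_0 = 1.
Substitute y = x^r sum a_n x^n and match x^{r+n}. The recurrence is
  D(n) a_n + 1 a_{n-1} + 3 a_{n-2} = 0,  where D(n) = (r+n)(r+n-1) + (19/3)(r+n) + (7).
  a_n = [-1 a_{n-1} - 3 a_{n-2}] / D(n).
Since the indicial polynomial factors as (r - r_1)(r - r_2), D(n) = (r_1 + n - r_1)(r_1 + n - r_2) = n(n + 2/3).
Evaluating step by step (a_0 = 1):
  n = 1: D(1) = 1(1 + 2/3) = 5/3; numerator = -1(1) = -1; a_1 = (-1)/(5/3) = -3/5
  n = 2: D(2) = 2(2 + 2/3) = 16/3; numerator = -1(-3/5) - 3(1) = -12/5; a_2 = (-12/5)/(16/3) = -9/20
  n = 3: D(3) = 3(3 + 2/3) = 11; numerator = -1(-9/20) - 3(-3/5) = 9/4; a_3 = (9/4)/(11) = 9/44
  n = 4: D(4) = 4(4 + 2/3) = 56/3; numerator = -1(9/44) - 3(-9/20) = 63/55; a_4 = (63/55)/(56/3) = 27/440
  n = 5: D(5) = 5(5 + 2/3) = 85/3; numerator = -1(27/440) - 3(9/44) = -27/40; a_5 = (-27/40)/(85/3) = -81/3400

r = -7/3; a_0 = 1; a_1 = -3/5; a_2 = -9/20; a_3 = 9/44; a_4 = 27/440; a_5 = -81/3400


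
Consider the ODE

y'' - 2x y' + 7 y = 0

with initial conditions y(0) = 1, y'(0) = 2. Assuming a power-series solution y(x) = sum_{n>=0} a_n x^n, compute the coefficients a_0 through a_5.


Ansatz: y(x) = sum_{n>=0} a_n x^n, so y'(x) = sum_{n>=1} n a_n x^(n-1) and y''(x) = sum_{n>=2} n(n-1) a_n x^(n-2).
Substitute into P(x) y'' + Q(x) y' + R(x) y = 0 with P(x) = 1, Q(x) = -2x, R(x) = 7, and match powers of x.
Initial conditions: a_0 = 1, a_1 = 2.
Setting the coefficient of each power of x to zero and solving order by order (substituting the coefficients already found):
  x^0: 2 a_2 + 7 a_0 = 0  ->  2 a_2 = -7 a_0 = -7  ->  a_2 = -7/2
  x^1: 6 a_3 + 5 a_1 = 0  ->  6 a_3 = -5 a_1 = -10  ->  a_3 = -5/3
  x^2: 12 a_4 + 3 a_2 = 0  ->  12 a_4 = -3 a_2 = 21/2  ->  a_4 = 7/8
  x^3: 20 a_5 + a_3 = 0  ->  20 a_5 = -a_3 = 5/3  ->  a_5 = 1/12
Truncated series: y(x) = 1 + 2 x - (7/2) x^2 - (5/3) x^3 + (7/8) x^4 + (1/12) x^5 + O(x^6).

a_0 = 1; a_1 = 2; a_2 = -7/2; a_3 = -5/3; a_4 = 7/8; a_5 = 1/12


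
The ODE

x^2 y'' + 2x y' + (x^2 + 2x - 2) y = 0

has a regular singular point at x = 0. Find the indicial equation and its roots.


Divide by x^2 to reach normal form y'' + P_1(x) y' + P_2(x) y = 0 with P_1(x) = 2/x and P_2(x) = 1 + 2/x - 2/x^2.
x = 0 is a singular point because the y'-coefficient 2/x has a pole at x = 0 and the y-coefficient 1 + 2/x - 2/x^2 has a pole at x = 0.
It is a regular singular point because x P_1(x) = p(x) = 2 and x^2 P_2(x) = q(x) = x^2 + 2x - 2 are polynomials, hence analytic at x = 0.
p(0) = 2,  q(0) = -2.
Indicial equation: r(r-1) + p(0) r + q(0) = 0, i.e. r^2 + (p(0) - 1) r + q(0) = 0, i.e. r^2 + 1 r - 2 = 0.
Discriminant: (1)^2 - 4(-2) = 9, so r = (-1 ± 3)/2.
Solving: r_1 = 1, r_2 = -2.

indicial: r^2 + 1 r - 2 = 0; roots r_1 = 1, r_2 = -2


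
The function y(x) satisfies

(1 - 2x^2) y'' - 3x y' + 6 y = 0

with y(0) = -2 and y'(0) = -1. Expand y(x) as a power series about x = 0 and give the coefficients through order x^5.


Ansatz: y(x) = sum_{n>=0} a_n x^n, so y'(x) = sum_{n>=1} n a_n x^(n-1) and y''(x) = sum_{n>=2} n(n-1) a_n x^(n-2).
Substitute into P(x) y'' + Q(x) y' + R(x) y = 0 with P(x) = 1 - 2x^2, Q(x) = -3x, R(x) = 6, and match powers of x.
Initial conditions: a_0 = -2, a_1 = -1.
Setting the coefficient of each power of x to zero and solving order by order (substituting the coefficients already found):
  x^0: 2 a_2 + 6 a_0 = 0  ->  2 a_2 = -6 a_0 = 12  ->  a_2 = 6
  x^1: 6 a_3 + 3 a_1 = 0  ->  6 a_3 = -3 a_1 = 3  ->  a_3 = 1/2
  x^2: 12 a_4 - 4 a_2 = 0  ->  12 a_4 = 4 a_2 = 24  ->  a_4 = 2
  x^3: 20 a_5 - 15 a_3 = 0  ->  20 a_5 = 15 a_3 = 15/2  ->  a_5 = 3/8
Truncated series: y(x) = -2 - x + 6 x^2 + (1/2) x^3 + 2 x^4 + (3/8) x^5 + O(x^6).

a_0 = -2; a_1 = -1; a_2 = 6; a_3 = 1/2; a_4 = 2; a_5 = 3/8


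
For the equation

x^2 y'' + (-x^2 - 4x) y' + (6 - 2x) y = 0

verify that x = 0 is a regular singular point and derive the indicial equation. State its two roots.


Divide by x^2 to reach normal form y'' + P_1(x) y' + P_2(x) y = 0 with P_1(x) = -1 - 4/x and P_2(x) = -2/x + 6/x^2.
x = 0 is a singular point because the y'-coefficient -1 - 4/x has a pole at x = 0 and the y-coefficient -2/x + 6/x^2 has a pole at x = 0.
It is a regular singular point because x P_1(x) = p(x) = -x - 4 and x^2 P_2(x) = q(x) = 6 - 2x are polynomials, hence analytic at x = 0.
p(0) = -4,  q(0) = 6.
Indicial equation: r(r-1) + p(0) r + q(0) = 0, i.e. r^2 + (p(0) - 1) r + q(0) = 0, i.e. r^2 - 5 r + 6 = 0.
Discriminant: (-5)^2 - 4(6) = 1, so r = (5 ± 1)/2.
Solving: r_1 = 3, r_2 = 2.

indicial: r^2 - 5 r + 6 = 0; roots r_1 = 3, r_2 = 2


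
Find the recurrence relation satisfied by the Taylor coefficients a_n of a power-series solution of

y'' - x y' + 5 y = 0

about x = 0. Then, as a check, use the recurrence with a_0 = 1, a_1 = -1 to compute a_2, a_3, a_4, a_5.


Substitute y = sum_n a_n x^n.
y''(x) has coefficient (n+2)(n+1) a_{n+2} at x^n;
-x y'(x) has coefficient -n a_n at x^n (shift);
5 y(x) has coefficient 5 a_n at x^n.
Matching x^n: (n+2)(n+1) a_{n+2} + (-n + 5) a_n = 0.
Thus a_{n+2} = (n - 5) / ((n+1)(n+2)) * a_n.

Check with a_0 = 1, a_1 = -1 (apply the recurrence for n = 0, 1, 2, 3): a_0 = 1, a_1 = -1, a_2 = -5/2, a_3 = 2/3, a_4 = 5/8, a_5 = -1/15.

a_(n+2) = (n - 5) / ((n+1)(n+2)) * a_n; check: a_0 = 1, a_1 = -1, a_2 = -5/2, a_3 = 2/3, a_4 = 5/8, a_5 = -1/15


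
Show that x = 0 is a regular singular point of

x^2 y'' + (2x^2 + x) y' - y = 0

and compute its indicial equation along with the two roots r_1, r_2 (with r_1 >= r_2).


Divide by x^2 to reach normal form y'' + P_1(x) y' + P_2(x) y = 0 with P_1(x) = 2 + 1/x and P_2(x) = -1/x^2.
x = 0 is a singular point because the y'-coefficient 2 + 1/x has a pole at x = 0 and the y-coefficient -1/x^2 has a pole at x = 0.
It is a regular singular point because x P_1(x) = p(x) = 2x + 1 and x^2 P_2(x) = q(x) = -1 are polynomials, hence analytic at x = 0.
p(0) = 1,  q(0) = -1.
Indicial equation: r(r-1) + p(0) r + q(0) = 0, i.e. r^2 + (p(0) - 1) r + q(0) = 0, i.e. r^2 - 1 = 0.
Discriminant: (0)^2 - 4(-1) = 4, so r = (0 ± 2)/2.
Solving: r_1 = 1, r_2 = -1.

indicial: r^2 - 1 = 0; roots r_1 = 1, r_2 = -1


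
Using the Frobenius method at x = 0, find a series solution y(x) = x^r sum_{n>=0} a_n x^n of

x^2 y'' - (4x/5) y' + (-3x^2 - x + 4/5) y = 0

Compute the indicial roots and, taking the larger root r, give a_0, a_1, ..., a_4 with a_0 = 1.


Write in Frobenius form y'' + (p(x)/x) y' + (q(x)/x^2) y = 0:
  p(x) = -4/5,  q(x) = -3x^2 - x + 4/5.
Indicial equation: r(r-1) + (-4/5) r + (4/5) = 0 -> roots r_1 = 1, r_2 = 4/5.
Take r = r_1 = 1. Let y(x) = x^r sum_{n>=0} a_n x^n with a_0 = 1.
Substitute y = x^r sum a_n x^n and match x^{r+n}. The recurrence is
  D(n) a_n - 1 a_{n-1} - 3 a_{n-2} = 0,  where D(n) = (r+n)(r+n-1) + (-4/5)(r+n) + (4/5).
  a_n = [1 a_{n-1} + 3 a_{n-2}] / D(n).
Since the indicial polynomial factors as (r - r_1)(r - r_2), D(n) = (r_1 + n - r_1)(r_1 + n - r_2) = n(n + 1/5).
Evaluating step by step (a_0 = 1):
  n = 1: D(1) = 1(1 + 1/5) = 6/5; numerator = 1(1) = 1; a_1 = (1)/(6/5) = 5/6
  n = 2: D(2) = 2(2 + 1/5) = 22/5; numerator = 1(5/6) + 3(1) = 23/6; a_2 = (23/6)/(22/5) = 115/132
  n = 3: D(3) = 3(3 + 1/5) = 48/5; numerator = 1(115/132) + 3(5/6) = 445/132; a_3 = (445/132)/(48/5) = 2225/6336
  n = 4: D(4) = 4(4 + 1/5) = 84/5; numerator = 1(2225/6336) + 3(115/132) = 18785/6336; a_4 = (18785/6336)/(84/5) = 93925/532224

r = 1; a_0 = 1; a_1 = 5/6; a_2 = 115/132; a_3 = 2225/6336; a_4 = 93925/532224


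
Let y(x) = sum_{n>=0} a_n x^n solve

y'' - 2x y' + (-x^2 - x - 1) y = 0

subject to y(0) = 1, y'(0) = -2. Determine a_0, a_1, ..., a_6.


Ansatz: y(x) = sum_{n>=0} a_n x^n, so y'(x) = sum_{n>=1} n a_n x^(n-1) and y''(x) = sum_{n>=2} n(n-1) a_n x^(n-2).
Substitute into P(x) y'' + Q(x) y' + R(x) y = 0 with P(x) = 1, Q(x) = -2x, R(x) = -x^2 - x - 1, and match powers of x.
Initial conditions: a_0 = 1, a_1 = -2.
Setting the coefficient of each power of x to zero and solving order by order (substituting the coefficients already found):
  x^0: 2 a_2 - a_0 = 0  ->  2 a_2 = a_0 = 1  ->  a_2 = 1/2
  x^1: 6 a_3 - 3 a_1 - a_0 = 0  ->  6 a_3 = 3 a_1 + a_0 = -5  ->  a_3 = -5/6
  x^2: 12 a_4 - 5 a_2 - a_1 - a_0 = 0  ->  12 a_4 = 5 a_2 + a_1 + a_0 = 3/2  ->  a_4 = 1/8
  x^3: 20 a_5 - 7 a_3 - a_2 - a_1 = 0  ->  20 a_5 = 7 a_3 + a_2 + a_1 = -22/3  ->  a_5 = -11/30
  x^4: 30 a_6 - 9 a_4 - a_3 - a_2 = 0  ->  30 a_6 = 9 a_4 + a_3 + a_2 = 19/24  ->  a_6 = 19/720
Truncated series: y(x) = 1 - 2 x + (1/2) x^2 - (5/6) x^3 + (1/8) x^4 - (11/30) x^5 + (19/720) x^6 + O(x^7).

a_0 = 1; a_1 = -2; a_2 = 1/2; a_3 = -5/6; a_4 = 1/8; a_5 = -11/30; a_6 = 19/720


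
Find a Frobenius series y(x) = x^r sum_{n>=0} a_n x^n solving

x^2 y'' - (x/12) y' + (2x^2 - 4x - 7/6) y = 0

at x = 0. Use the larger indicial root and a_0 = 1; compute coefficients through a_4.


Write in Frobenius form y'' + (p(x)/x) y' + (q(x)/x^2) y = 0:
  p(x) = -1/12,  q(x) = 2x^2 - 4x - 7/6.
Indicial equation: r(r-1) + (-1/12) r + (-7/6) = 0 -> roots r_1 = 7/4, r_2 = -2/3.
Take r = r_1 = 7/4. Let y(x) = x^r sum_{n>=0} a_n x^n with a_0 = 1.
Substitute y = x^r sum a_n x^n and match x^{r+n}. The recurrence is
  D(n) a_n - 4 a_{n-1} + 2 a_{n-2} = 0,  where D(n) = (r+n)(r+n-1) + (-1/12)(r+n) + (-7/6).
  a_n = [4 a_{n-1} - 2 a_{n-2}] / D(n).
Since the indicial polynomial factors as (r - r_1)(r - r_2), D(n) = (r_1 + n - r_1)(r_1 + n - r_2) = n(n + 29/12).
Evaluating step by step (a_0 = 1):
  n = 1: D(1) = 1(1 + 29/12) = 41/12; numerator = 4(1) = 4; a_1 = (4)/(41/12) = 48/41
  n = 2: D(2) = 2(2 + 29/12) = 53/6; numerator = 4(48/41) - 2(1) = 110/41; a_2 = (110/41)/(53/6) = 660/2173
  n = 3: D(3) = 3(3 + 29/12) = 65/4; numerator = 4(660/2173) - 2(48/41) = -2448/2173; a_3 = (-2448/2173)/(65/4) = -9792/141245
  n = 4: D(4) = 4(4 + 29/12) = 77/3; numerator = 4(-9792/141245) - 2(660/2173) = -3048/3445; a_4 = (-3048/3445)/(77/3) = -9144/265265

r = 7/4; a_0 = 1; a_1 = 48/41; a_2 = 660/2173; a_3 = -9792/141245; a_4 = -9144/265265


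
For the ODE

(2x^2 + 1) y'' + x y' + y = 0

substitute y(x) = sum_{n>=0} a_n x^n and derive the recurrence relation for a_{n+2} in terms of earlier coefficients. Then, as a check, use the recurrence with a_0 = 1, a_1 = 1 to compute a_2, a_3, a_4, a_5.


Substitute y = sum_n a_n x^n.
(1 + 2 x^2) y'' contributes (n+2)(n+1) a_{n+2} + 2 n(n-1) a_n at x^n.
x y'(x) contributes n a_n at x^n.
y(x) contributes 1 a_n at x^n.
Matching x^n: (n+2)(n+1) a_{n+2} + (2 n(n-1) + n + 1) a_n = 0.
Thus a_{n+2} = (-2 n(n-1) - n - 1) / ((n+1)(n+2)) * a_n.

Check with a_0 = 1, a_1 = 1 (apply the recurrence for n = 0, 1, 2, 3): a_0 = 1, a_1 = 1, a_2 = -1/2, a_3 = -1/3, a_4 = 7/24, a_5 = 4/15.

a_(n+2) = (-2 n(n-1) - n - 1) / ((n+1)(n+2)) * a_n; check: a_0 = 1, a_1 = 1, a_2 = -1/2, a_3 = -1/3, a_4 = 7/24, a_5 = 4/15


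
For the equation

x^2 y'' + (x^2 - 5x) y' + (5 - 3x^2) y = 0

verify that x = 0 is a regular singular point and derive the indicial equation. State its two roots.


Divide by x^2 to reach normal form y'' + P_1(x) y' + P_2(x) y = 0 with P_1(x) = 1 - 5/x and P_2(x) = -3 + 5/x^2.
x = 0 is a singular point because the y'-coefficient 1 - 5/x has a pole at x = 0 and the y-coefficient -3 + 5/x^2 has a pole at x = 0.
It is a regular singular point because x P_1(x) = p(x) = x - 5 and x^2 P_2(x) = q(x) = 5 - 3x^2 are polynomials, hence analytic at x = 0.
p(0) = -5,  q(0) = 5.
Indicial equation: r(r-1) + p(0) r + q(0) = 0, i.e. r^2 + (p(0) - 1) r + q(0) = 0, i.e. r^2 - 6 r + 5 = 0.
Discriminant: (-6)^2 - 4(5) = 16, so r = (6 ± 4)/2.
Solving: r_1 = 5, r_2 = 1.

indicial: r^2 - 6 r + 5 = 0; roots r_1 = 5, r_2 = 1


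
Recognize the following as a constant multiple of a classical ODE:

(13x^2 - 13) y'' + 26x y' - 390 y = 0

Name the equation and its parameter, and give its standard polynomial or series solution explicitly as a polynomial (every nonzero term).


All three coefficients share the factor -13; dividing through by -13 gives  (1 - x^2) y'' - 2x y' + 30 y = 0.
This matches the Legendre equation (1 - x^2) y'' - 2x y' + n(n+1) y = 0 (note the -2x y' term) with n(n+1) = 30, so n = 5; the polynomial solution is P_5(x).
With y = sum_k a_k x^k, matching x^k gives (k+2)(k+1) a_{k+2} = [k(k+1) - n(n+1)] a_k = (k - 5)(k + 6) a_k. The right side vanishes at k = 5, so the series with the parity of 5 terminates at degree 5.
Standard normalization (P_n(1) = 1): leading coefficient (2n)!/(2^n (n!)^2) = 3628800/(32*14400) = 63/8, so a_5 = 63/8. Work downward with a_k = (k+1)(k+2) a_{k+2} / ((k - 5)(k + 6)):
  a_3 = (4)(5)(63/8) / ((3 - 5)(3 + 6)) = (315/2)/(-18) = -35/4
  a_1 = (2)(3)(-35/4) / ((1 - 5)(1 + 6)) = (-105/2)/(-28) = 15/8
Hence P_5(x) = 63 x^5/8 - 35 x^3/4 + 15 x/8.

P_5(x); series = 63 x^5/8 - 35 x^3/4 + 15 x/8


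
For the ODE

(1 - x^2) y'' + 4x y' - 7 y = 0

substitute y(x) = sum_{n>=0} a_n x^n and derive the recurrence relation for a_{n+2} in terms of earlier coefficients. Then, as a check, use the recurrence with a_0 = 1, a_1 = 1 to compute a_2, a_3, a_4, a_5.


Substitute y = sum_n a_n x^n.
(1 - 1 x^2) y'' contributes (n+2)(n+1) a_{n+2} - n(n-1) a_n at x^n.
4 x y'(x) contributes 4 n a_n at x^n.
-7 y(x) contributes -7 a_n at x^n.
Matching x^n: (n+2)(n+1) a_{n+2} + (-n(n-1) + 4 n - 7) a_n = 0.
Thus a_{n+2} = (n(n-1) - 4 n + 7) / ((n+1)(n+2)) * a_n.

Check with a_0 = 1, a_1 = 1 (apply the recurrence for n = 0, 1, 2, 3): a_0 = 1, a_1 = 1, a_2 = 7/2, a_3 = 1/2, a_4 = 7/24, a_5 = 1/40.

a_(n+2) = (n(n-1) - 4 n + 7) / ((n+1)(n+2)) * a_n; check: a_0 = 1, a_1 = 1, a_2 = 7/2, a_3 = 1/2, a_4 = 7/24, a_5 = 1/40


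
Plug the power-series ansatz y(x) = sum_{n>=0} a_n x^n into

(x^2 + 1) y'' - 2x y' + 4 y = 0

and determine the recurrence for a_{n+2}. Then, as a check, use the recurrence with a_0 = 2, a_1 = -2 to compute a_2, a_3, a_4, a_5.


Substitute y = sum_n a_n x^n.
(1 + 1 x^2) y'' contributes (n+2)(n+1) a_{n+2} + n(n-1) a_n at x^n.
-2 x y'(x) contributes -2 n a_n at x^n.
4 y(x) contributes 4 a_n at x^n.
Matching x^n: (n+2)(n+1) a_{n+2} + (n(n-1) - 2 n + 4) a_n = 0.
Thus a_{n+2} = (-n(n-1) + 2 n - 4) / ((n+1)(n+2)) * a_n.

Check with a_0 = 2, a_1 = -2 (apply the recurrence for n = 0, 1, 2, 3): a_0 = 2, a_1 = -2, a_2 = -4, a_3 = 2/3, a_4 = 2/3, a_5 = -2/15.

a_(n+2) = (-n(n-1) + 2 n - 4) / ((n+1)(n+2)) * a_n; check: a_0 = 2, a_1 = -2, a_2 = -4, a_3 = 2/3, a_4 = 2/3, a_5 = -2/15


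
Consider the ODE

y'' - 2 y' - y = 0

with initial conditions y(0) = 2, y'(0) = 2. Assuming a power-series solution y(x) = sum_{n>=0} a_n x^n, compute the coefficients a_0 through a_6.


Ansatz: y(x) = sum_{n>=0} a_n x^n, so y'(x) = sum_{n>=1} n a_n x^(n-1) and y''(x) = sum_{n>=2} n(n-1) a_n x^(n-2).
Substitute into P(x) y'' + Q(x) y' + R(x) y = 0 with P(x) = 1, Q(x) = -2, R(x) = -1, and match powers of x.
Initial conditions: a_0 = 2, a_1 = 2.
Setting the coefficient of each power of x to zero and solving order by order (substituting the coefficients already found):
  x^0: 2 a_2 - 2 a_1 - a_0 = 0  ->  2 a_2 = 2 a_1 + a_0 = 6  ->  a_2 = 3
  x^1: 6 a_3 - 4 a_2 - a_1 = 0  ->  6 a_3 = 4 a_2 + a_1 = 14  ->  a_3 = 7/3
  x^2: 12 a_4 - 6 a_3 - a_2 = 0  ->  12 a_4 = 6 a_3 + a_2 = 17  ->  a_4 = 17/12
  x^3: 20 a_5 - 8 a_4 - a_3 = 0  ->  20 a_5 = 8 a_4 + a_3 = 41/3  ->  a_5 = 41/60
  x^4: 30 a_6 - 10 a_5 - a_4 = 0  ->  30 a_6 = 10 a_5 + a_4 = 33/4  ->  a_6 = 11/40
Truncated series: y(x) = 2 + 2 x + 3 x^2 + (7/3) x^3 + (17/12) x^4 + (41/60) x^5 + (11/40) x^6 + O(x^7).

a_0 = 2; a_1 = 2; a_2 = 3; a_3 = 7/3; a_4 = 17/12; a_5 = 41/60; a_6 = 11/40


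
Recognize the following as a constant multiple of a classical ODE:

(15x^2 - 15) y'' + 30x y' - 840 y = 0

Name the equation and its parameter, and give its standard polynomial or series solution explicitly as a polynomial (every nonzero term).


All three coefficients share the factor -15; dividing through by -15 gives  (1 - x^2) y'' - 2x y' + 56 y = 0.
This matches the Legendre equation (1 - x^2) y'' - 2x y' + n(n+1) y = 0 (note the -2x y' term) with n(n+1) = 56, so n = 7; the polynomial solution is P_7(x).
With y = sum_k a_k x^k, matching x^k gives (k+2)(k+1) a_{k+2} = [k(k+1) - n(n+1)] a_k = (k - 7)(k + 8) a_k. The right side vanishes at k = 7, so the series with the parity of 7 terminates at degree 7.
Standard normalization (P_n(1) = 1): leading coefficient (2n)!/(2^n (n!)^2) = 87178291200/(128*25401600) = 429/16, so a_7 = 429/16. Work downward with a_k = (k+1)(k+2) a_{k+2} / ((k - 7)(k + 8)):
  a_5 = (6)(7)(429/16) / ((5 - 7)(5 + 8)) = (9009/8)/(-26) = -693/16
  a_3 = (4)(5)(-693/16) / ((3 - 7)(3 + 8)) = (-3465/4)/(-44) = 315/16
  a_1 = (2)(3)(315/16) / ((1 - 7)(1 + 8)) = (945/8)/(-54) = -35/16
Hence P_7(x) = 429 x^7/16 - 693 x^5/16 + 315 x^3/16 - 35 x/16.

P_7(x); series = 429 x^7/16 - 693 x^5/16 + 315 x^3/16 - 35 x/16


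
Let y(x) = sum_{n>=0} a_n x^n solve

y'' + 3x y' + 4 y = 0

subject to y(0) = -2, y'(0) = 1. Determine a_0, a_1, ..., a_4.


Ansatz: y(x) = sum_{n>=0} a_n x^n, so y'(x) = sum_{n>=1} n a_n x^(n-1) and y''(x) = sum_{n>=2} n(n-1) a_n x^(n-2).
Substitute into P(x) y'' + Q(x) y' + R(x) y = 0 with P(x) = 1, Q(x) = 3x, R(x) = 4, and match powers of x.
Initial conditions: a_0 = -2, a_1 = 1.
Setting the coefficient of each power of x to zero and solving order by order (substituting the coefficients already found):
  x^0: 2 a_2 + 4 a_0 = 0  ->  2 a_2 = -4 a_0 = 8  ->  a_2 = 4
  x^1: 6 a_3 + 7 a_1 = 0  ->  6 a_3 = -7 a_1 = -7  ->  a_3 = -7/6
  x^2: 12 a_4 + 10 a_2 = 0  ->  12 a_4 = -10 a_2 = -40  ->  a_4 = -10/3
Truncated series: y(x) = -2 + x + 4 x^2 - (7/6) x^3 - (10/3) x^4 + O(x^5).

a_0 = -2; a_1 = 1; a_2 = 4; a_3 = -7/6; a_4 = -10/3


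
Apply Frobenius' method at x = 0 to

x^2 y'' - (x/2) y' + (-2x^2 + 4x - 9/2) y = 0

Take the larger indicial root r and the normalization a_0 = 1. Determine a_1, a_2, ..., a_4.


Write in Frobenius form y'' + (p(x)/x) y' + (q(x)/x^2) y = 0:
  p(x) = -1/2,  q(x) = -2x^2 + 4x - 9/2.
Indicial equation: r(r-1) + (-1/2) r + (-9/2) = 0 -> roots r_1 = 3, r_2 = -3/2.
Take r = r_1 = 3. Let y(x) = x^r sum_{n>=0} a_n x^n with a_0 = 1.
Substitute y = x^r sum a_n x^n and match x^{r+n}. The recurrence is
  D(n) a_n + 4 a_{n-1} - 2 a_{n-2} = 0,  where D(n) = (r+n)(r+n-1) + (-1/2)(r+n) + (-9/2).
  a_n = [-4 a_{n-1} + 2 a_{n-2}] / D(n).
Since the indicial polynomial factors as (r - r_1)(r - r_2), D(n) = (r_1 + n - r_1)(r_1 + n - r_2) = n(n + 9/2).
Evaluating step by step (a_0 = 1):
  n = 1: D(1) = 1(1 + 9/2) = 11/2; numerator = -4(1) = -4; a_1 = (-4)/(11/2) = -8/11
  n = 2: D(2) = 2(2 + 9/2) = 13; numerator = -4(-8/11) + 2(1) = 54/11; a_2 = (54/11)/(13) = 54/143
  n = 3: D(3) = 3(3 + 9/2) = 45/2; numerator = -4(54/143) + 2(-8/11) = -424/143; a_3 = (-424/143)/(45/2) = -848/6435
  n = 4: D(4) = 4(4 + 9/2) = 34; numerator = -4(-848/6435) + 2(54/143) = 8252/6435; a_4 = (8252/6435)/(34) = 4126/109395

r = 3; a_0 = 1; a_1 = -8/11; a_2 = 54/143; a_3 = -848/6435; a_4 = 4126/109395


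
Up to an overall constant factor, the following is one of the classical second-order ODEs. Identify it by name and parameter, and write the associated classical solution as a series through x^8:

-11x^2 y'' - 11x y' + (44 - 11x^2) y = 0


All three coefficients share the factor -11; dividing through by -11 gives  x^2 y'' + x y' + (x^2 - 4) y = 0.
This matches the Bessel equation x^2 y'' + x y' + (x^2 - nu^2) y = 0 with nu^2 = 4, so nu = 2; the solution bounded at x = 0 is J_2(x).
Frobenius at x = 0: indicial roots ±nu; for r = nu the recurrence k(k + 2nu) c_k = -c_{k-2} gives the standard series J_nu(x) = sum_{k>=0} (-1)^k / (k! (k+nu)!) (x/2)^(2k+nu). Evaluate the first 4 terms:
  k = 0: (-1)^0 / (0! * 2! * 2^2) x^2 = 1/(1*2*4) x^2 = (1/8) x^2
  k = 1: (-1)^1 / (1! * 3! * 2^4) x^4 = -1/(1*6*16) x^4 = (-1/96) x^4
  k = 2: (-1)^2 / (2! * 4! * 2^6) x^6 = 1/(2*24*64) x^6 = (1/3072) x^6
  k = 3: (-1)^3 / (3! * 5! * 2^8) x^8 = -1/(6*120*256) x^8 = (-1/184320) x^8
Hence J_2(x) = -x^8/184320 + x^6/3072 - x^4/96 + x^2/8 + ....

J_2(x); series = -x^8/184320 + x^6/3072 - x^4/96 + x^2/8


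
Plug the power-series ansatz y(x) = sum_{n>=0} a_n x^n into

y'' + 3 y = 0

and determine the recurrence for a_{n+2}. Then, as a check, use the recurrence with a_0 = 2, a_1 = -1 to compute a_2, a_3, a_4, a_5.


Substitute y = sum_n a_n x^n into y'' + (const) y = 0.
y''(x) = sum_{n>=0} (n+2)(n+1) a_{n+2} x^n.
The ODE becomes sum_n [(n+2)(n+1) a_{n+2} + 3 a_n] x^n = 0.
Setting each coefficient to zero gives the recurrence:
  (n+2)(n+1) a_{n+2} + 3 a_n = 0,
  a_{n+2} = -3 / ((n+1)(n+2)) a_n.

Check with a_0 = 2, a_1 = -1 (apply the recurrence for n = 0, 1, 2, 3): a_0 = 2, a_1 = -1, a_2 = -3, a_3 = 1/2, a_4 = 3/4, a_5 = -3/40.

a_{n+2} = -3/((n+1)(n+2)) * a_n; check: a_0 = 2, a_1 = -1, a_2 = -3, a_3 = 1/2, a_4 = 3/4, a_5 = -3/40
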